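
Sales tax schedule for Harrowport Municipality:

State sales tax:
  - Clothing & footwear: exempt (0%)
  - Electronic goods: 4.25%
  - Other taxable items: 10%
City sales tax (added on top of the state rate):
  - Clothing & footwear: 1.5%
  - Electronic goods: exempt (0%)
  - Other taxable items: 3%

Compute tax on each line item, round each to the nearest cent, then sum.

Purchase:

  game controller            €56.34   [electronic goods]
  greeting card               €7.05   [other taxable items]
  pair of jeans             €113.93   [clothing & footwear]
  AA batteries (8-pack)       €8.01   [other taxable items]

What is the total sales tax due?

Game controller €56.34: electronic goods → 4.25% + 0% city = 4.25% → €2.39
Greeting card €7.05: other taxable items → 10% + 3% city = 13% → €0.92
Pair of jeans €113.93: clothing & footwear → 0% + 1.5% city = 1.5% → €1.71
AA batteries (8-pack) €8.01: other taxable items → 10% + 3% city = 13% → €1.04
Total tax = €2.39 + €0.92 + €1.71 + €1.04 = €6.06

€6.06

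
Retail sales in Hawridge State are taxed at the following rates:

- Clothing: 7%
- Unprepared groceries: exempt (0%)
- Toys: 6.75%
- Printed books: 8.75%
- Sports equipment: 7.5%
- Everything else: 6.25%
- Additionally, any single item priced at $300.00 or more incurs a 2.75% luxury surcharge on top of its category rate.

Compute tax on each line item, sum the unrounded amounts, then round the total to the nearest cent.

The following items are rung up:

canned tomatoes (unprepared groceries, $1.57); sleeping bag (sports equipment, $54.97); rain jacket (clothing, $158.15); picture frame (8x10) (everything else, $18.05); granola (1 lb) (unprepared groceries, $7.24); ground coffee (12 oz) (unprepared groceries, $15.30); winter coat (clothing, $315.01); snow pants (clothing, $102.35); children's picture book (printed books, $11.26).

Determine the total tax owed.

$55.18

Canned tomatoes $1.57: unprepared groceries → 0% → $0.00
Sleeping bag $54.97: sports equipment → 7.5% → $4.12275
Rain jacket $158.15: clothing → 7% → $11.0705
Picture frame (8x10) $18.05: everything else → 6.25% → $1.128125
Granola (1 lb) $7.24: unprepared groceries → 0% → $0.00
Ground coffee (12 oz) $15.30: unprepared groceries → 0% → $0.00
Winter coat $315.01: clothing → 7% + 2.75% surcharge = 9.75% → $30.713475
Snow pants $102.35: clothing → 7% → $7.1645
Children's picture book $11.26: printed books → 8.75% → $0.98525
Unrounded tax sum = $55.1846 → $55.18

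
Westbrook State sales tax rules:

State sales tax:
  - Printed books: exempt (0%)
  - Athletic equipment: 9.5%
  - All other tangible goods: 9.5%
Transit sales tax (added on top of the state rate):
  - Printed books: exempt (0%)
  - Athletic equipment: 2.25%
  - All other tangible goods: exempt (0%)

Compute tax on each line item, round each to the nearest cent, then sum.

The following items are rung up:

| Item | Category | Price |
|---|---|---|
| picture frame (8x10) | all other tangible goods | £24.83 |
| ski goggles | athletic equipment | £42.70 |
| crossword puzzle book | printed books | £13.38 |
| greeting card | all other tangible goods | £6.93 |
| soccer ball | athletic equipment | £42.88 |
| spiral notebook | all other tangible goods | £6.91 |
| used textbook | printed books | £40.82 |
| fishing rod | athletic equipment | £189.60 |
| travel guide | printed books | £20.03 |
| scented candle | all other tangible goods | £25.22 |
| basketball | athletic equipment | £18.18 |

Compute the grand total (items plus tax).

Picture frame (8x10) £24.83: all other tangible goods → 9.5% + 0% transit = 9.5% → £2.36
Ski goggles £42.70: athletic equipment → 9.5% + 2.25% transit = 11.75% → £5.02
Crossword puzzle book £13.38: printed books → 0% + 0% transit = 0% → £0.00
Greeting card £6.93: all other tangible goods → 9.5% + 0% transit = 9.5% → £0.66
Soccer ball £42.88: athletic equipment → 9.5% + 2.25% transit = 11.75% → £5.04
Spiral notebook £6.91: all other tangible goods → 9.5% + 0% transit = 9.5% → £0.66
Used textbook £40.82: printed books → 0% + 0% transit = 0% → £0.00
Fishing rod £189.60: athletic equipment → 9.5% + 2.25% transit = 11.75% → £22.28
Travel guide £20.03: printed books → 0% + 0% transit = 0% → £0.00
Scented candle £25.22: all other tangible goods → 9.5% + 0% transit = 9.5% → £2.40
Basketball £18.18: athletic equipment → 9.5% + 2.25% transit = 11.75% → £2.14
Subtotal = £431.48; tax = £40.56; total due = £472.04

£472.04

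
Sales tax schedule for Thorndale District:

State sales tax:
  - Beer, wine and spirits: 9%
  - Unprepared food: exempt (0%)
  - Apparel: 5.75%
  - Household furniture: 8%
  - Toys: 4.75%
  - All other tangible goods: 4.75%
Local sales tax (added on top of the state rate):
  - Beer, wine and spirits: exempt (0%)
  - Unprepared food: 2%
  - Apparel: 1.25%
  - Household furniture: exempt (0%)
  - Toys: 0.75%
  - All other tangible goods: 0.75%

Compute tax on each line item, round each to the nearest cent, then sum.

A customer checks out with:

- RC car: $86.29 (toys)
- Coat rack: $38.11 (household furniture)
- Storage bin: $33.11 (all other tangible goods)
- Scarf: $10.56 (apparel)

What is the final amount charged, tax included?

$178.43

RC car $86.29: toys → 4.75% + 0.75% local = 5.5% → $4.75
Coat rack $38.11: household furniture → 8% + 0% local = 8% → $3.05
Storage bin $33.11: all other tangible goods → 4.75% + 0.75% local = 5.5% → $1.82
Scarf $10.56: apparel → 5.75% + 1.25% local = 7% → $0.74
Subtotal = $168.07; tax = $10.36; total due = $178.43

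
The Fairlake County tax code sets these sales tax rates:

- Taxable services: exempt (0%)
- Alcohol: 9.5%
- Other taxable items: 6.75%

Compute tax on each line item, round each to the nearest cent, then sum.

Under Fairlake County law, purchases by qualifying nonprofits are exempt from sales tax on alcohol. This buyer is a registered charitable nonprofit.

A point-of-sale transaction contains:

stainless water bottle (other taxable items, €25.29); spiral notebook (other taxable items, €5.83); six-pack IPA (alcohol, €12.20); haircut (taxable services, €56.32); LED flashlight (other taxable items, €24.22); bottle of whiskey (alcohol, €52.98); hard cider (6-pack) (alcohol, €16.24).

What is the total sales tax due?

€3.73

Stainless water bottle €25.29: other taxable items → 6.75% → €1.71
Spiral notebook €5.83: other taxable items → 6.75% → €0.39
Six-pack IPA €12.20: alcohol, buyer-exempt → 0% → €0.00
Haircut €56.32: taxable services → 0% → €0.00
LED flashlight €24.22: other taxable items → 6.75% → €1.63
Bottle of whiskey €52.98: alcohol, buyer-exempt → 0% → €0.00
Hard cider (6-pack) €16.24: alcohol, buyer-exempt → 0% → €0.00
Total tax = €1.71 + €0.39 + €1.63 = €3.73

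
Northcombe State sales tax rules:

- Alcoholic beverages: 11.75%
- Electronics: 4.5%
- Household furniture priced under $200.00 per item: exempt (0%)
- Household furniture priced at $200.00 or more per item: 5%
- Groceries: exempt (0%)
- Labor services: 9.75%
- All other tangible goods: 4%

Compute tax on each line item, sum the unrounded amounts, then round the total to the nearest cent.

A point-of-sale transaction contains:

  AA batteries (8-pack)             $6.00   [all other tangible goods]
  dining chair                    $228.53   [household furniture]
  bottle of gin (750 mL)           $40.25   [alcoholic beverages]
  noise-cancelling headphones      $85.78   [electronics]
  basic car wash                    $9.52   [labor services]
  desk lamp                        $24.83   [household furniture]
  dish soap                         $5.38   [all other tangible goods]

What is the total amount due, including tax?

$421.69

AA batteries (8-pack) $6.00: all other tangible goods → 4% → $0.24
Dining chair $228.53: household furniture, $200.00 or more → 5% → $11.4265
Bottle of gin (750 mL) $40.25: alcoholic beverages → 11.75% → $4.729375
Noise-cancelling headphones $85.78: electronics → 4.5% → $3.8601
Basic car wash $9.52: labor services → 9.75% → $0.9282
Desk lamp $24.83: household furniture, under $200.00 → 0% → $0.00
Dish soap $5.38: all other tangible goods → 4% → $0.2152
Subtotal = $400.29; unrounded tax = $21.399375 → $21.40; total due = $421.69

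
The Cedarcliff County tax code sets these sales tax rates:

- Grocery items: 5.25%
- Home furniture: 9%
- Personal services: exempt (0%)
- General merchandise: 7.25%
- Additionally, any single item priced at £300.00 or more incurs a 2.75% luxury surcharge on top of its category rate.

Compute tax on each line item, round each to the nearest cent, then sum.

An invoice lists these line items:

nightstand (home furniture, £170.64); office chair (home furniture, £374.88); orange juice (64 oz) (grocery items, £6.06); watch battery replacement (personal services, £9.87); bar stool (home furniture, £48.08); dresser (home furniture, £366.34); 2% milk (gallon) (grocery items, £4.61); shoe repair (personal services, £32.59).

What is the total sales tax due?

£107.34

Nightstand £170.64: home furniture → 9% → £15.36
Office chair £374.88: home furniture → 9% + 2.75% surcharge = 11.75% → £44.05
Orange juice (64 oz) £6.06: grocery items → 5.25% → £0.32
Watch battery replacement £9.87: personal services → 0% → £0.00
Bar stool £48.08: home furniture → 9% → £4.33
Dresser £366.34: home furniture → 9% + 2.75% surcharge = 11.75% → £43.04
2% milk (gallon) £4.61: grocery items → 5.25% → £0.24
Shoe repair £32.59: personal services → 0% → £0.00
Total tax = £15.36 + £44.05 + £0.32 + £4.33 + £43.04 + £0.24 = £107.34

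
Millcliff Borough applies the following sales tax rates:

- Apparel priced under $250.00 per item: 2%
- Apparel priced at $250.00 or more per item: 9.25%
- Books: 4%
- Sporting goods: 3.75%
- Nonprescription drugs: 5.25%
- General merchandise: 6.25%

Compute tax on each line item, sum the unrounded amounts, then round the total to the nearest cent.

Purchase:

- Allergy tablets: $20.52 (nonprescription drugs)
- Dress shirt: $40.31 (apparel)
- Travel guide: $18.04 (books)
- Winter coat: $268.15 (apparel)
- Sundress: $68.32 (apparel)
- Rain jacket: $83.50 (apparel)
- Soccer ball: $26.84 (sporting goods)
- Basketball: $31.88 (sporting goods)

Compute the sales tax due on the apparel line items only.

Dress shirt $40.31: apparel, under $250.00 → 2% → $0.8062
Winter coat $268.15: apparel, $250.00 or more → 9.25% → $24.803875
Sundress $68.32: apparel, under $250.00 → 2% → $1.3664
Rain jacket $83.50: apparel, under $250.00 → 2% → $1.67
Tax on apparel: unrounded sum = $28.646475 → $28.65

$28.65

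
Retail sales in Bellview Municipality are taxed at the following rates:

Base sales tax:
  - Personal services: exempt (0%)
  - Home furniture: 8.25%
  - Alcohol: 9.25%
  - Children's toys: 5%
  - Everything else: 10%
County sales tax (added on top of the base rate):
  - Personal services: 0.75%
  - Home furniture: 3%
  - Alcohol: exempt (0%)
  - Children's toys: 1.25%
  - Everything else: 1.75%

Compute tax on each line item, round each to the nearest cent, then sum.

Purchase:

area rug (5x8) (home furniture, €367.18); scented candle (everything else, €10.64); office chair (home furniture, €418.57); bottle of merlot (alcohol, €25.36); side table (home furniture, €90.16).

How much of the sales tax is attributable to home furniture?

€98.54

Area rug (5x8) €367.18: home furniture → 8.25% + 3% county = 11.25% → €41.31
Office chair €418.57: home furniture → 8.25% + 3% county = 11.25% → €47.09
Side table €90.16: home furniture → 8.25% + 3% county = 11.25% → €10.14
Tax on home furniture = €41.31 + €47.09 + €10.14 = €98.54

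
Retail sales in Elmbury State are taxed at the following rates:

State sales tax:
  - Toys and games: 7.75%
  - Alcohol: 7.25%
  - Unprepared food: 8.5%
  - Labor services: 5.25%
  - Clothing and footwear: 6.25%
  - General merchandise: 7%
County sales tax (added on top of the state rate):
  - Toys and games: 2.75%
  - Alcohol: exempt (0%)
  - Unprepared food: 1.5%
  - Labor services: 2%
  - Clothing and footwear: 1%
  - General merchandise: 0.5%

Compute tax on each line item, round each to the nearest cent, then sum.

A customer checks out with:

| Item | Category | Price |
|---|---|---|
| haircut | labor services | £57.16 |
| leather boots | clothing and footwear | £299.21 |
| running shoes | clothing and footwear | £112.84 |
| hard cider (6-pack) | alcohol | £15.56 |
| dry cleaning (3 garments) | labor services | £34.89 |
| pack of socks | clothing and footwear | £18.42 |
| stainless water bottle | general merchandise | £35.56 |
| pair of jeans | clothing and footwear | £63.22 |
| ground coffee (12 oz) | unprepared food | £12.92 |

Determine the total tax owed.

£47.55

Haircut £57.16: labor services → 5.25% + 2% county = 7.25% → £4.14
Leather boots £299.21: clothing and footwear → 6.25% + 1% county = 7.25% → £21.69
Running shoes £112.84: clothing and footwear → 6.25% + 1% county = 7.25% → £8.18
Hard cider (6-pack) £15.56: alcohol → 7.25% + 0% county = 7.25% → £1.13
Dry cleaning (3 garments) £34.89: labor services → 5.25% + 2% county = 7.25% → £2.53
Pack of socks £18.42: clothing and footwear → 6.25% + 1% county = 7.25% → £1.34
Stainless water bottle £35.56: general merchandise → 7% + 0.5% county = 7.5% → £2.67
Pair of jeans £63.22: clothing and footwear → 6.25% + 1% county = 7.25% → £4.58
Ground coffee (12 oz) £12.92: unprepared food → 8.5% + 1.5% county = 10% → £1.29
Total tax = £4.14 + £21.69 + £8.18 + £1.13 + £2.53 + £1.34 + £2.67 + £4.58 + £1.29 = £47.55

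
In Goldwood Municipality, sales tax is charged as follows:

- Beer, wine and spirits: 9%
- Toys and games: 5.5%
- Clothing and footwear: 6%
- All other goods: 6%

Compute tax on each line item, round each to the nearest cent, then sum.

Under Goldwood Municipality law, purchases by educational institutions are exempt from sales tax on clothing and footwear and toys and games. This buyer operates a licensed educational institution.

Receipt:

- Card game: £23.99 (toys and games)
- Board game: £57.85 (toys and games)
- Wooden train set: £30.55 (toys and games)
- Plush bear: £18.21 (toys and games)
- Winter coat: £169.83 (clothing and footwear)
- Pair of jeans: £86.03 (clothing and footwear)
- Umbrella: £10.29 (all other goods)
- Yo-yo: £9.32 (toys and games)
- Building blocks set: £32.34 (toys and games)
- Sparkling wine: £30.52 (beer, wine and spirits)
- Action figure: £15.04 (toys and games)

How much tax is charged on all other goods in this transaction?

£0.62

Umbrella £10.29: all other goods → 6% → £0.62
Tax on all other goods = £0.62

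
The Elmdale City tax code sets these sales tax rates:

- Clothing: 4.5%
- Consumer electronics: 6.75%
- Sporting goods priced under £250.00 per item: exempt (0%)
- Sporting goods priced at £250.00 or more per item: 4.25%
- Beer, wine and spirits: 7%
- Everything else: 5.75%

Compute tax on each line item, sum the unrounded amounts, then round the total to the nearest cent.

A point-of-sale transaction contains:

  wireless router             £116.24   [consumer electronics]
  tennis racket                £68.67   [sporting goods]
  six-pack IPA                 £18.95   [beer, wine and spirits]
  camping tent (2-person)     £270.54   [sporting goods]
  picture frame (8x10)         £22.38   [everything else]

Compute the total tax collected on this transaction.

Wireless router £116.24: consumer electronics → 6.75% → £7.8462
Tennis racket £68.67: sporting goods, under £250.00 → 0% → £0.00
Six-pack IPA £18.95: beer, wine and spirits → 7% → £1.3265
Camping tent (2-person) £270.54: sporting goods, £250.00 or more → 4.25% → £11.49795
Picture frame (8x10) £22.38: everything else → 5.75% → £1.28685
Unrounded tax sum = £21.9575 → £21.96

£21.96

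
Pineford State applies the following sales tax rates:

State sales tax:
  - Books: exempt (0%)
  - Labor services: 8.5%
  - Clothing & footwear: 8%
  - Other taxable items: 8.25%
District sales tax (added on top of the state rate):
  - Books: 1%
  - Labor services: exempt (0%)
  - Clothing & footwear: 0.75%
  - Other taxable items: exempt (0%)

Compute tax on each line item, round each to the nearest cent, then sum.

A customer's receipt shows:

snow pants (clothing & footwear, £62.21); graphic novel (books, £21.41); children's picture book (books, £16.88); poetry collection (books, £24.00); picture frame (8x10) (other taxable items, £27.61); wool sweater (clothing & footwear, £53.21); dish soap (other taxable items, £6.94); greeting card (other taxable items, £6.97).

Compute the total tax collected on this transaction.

Snow pants £62.21: clothing & footwear → 8% + 0.75% district = 8.75% → £5.44
Graphic novel £21.41: books → 0% + 1% district = 1% → £0.21
Children's picture book £16.88: books → 0% + 1% district = 1% → £0.17
Poetry collection £24.00: books → 0% + 1% district = 1% → £0.24
Picture frame (8x10) £27.61: other taxable items → 8.25% + 0% district = 8.25% → £2.28
Wool sweater £53.21: clothing & footwear → 8% + 0.75% district = 8.75% → £4.66
Dish soap £6.94: other taxable items → 8.25% + 0% district = 8.25% → £0.57
Greeting card £6.97: other taxable items → 8.25% + 0% district = 8.25% → £0.58
Total tax = £5.44 + £0.21 + £0.17 + £0.24 + £2.28 + £4.66 + £0.57 + £0.58 = £14.15

£14.15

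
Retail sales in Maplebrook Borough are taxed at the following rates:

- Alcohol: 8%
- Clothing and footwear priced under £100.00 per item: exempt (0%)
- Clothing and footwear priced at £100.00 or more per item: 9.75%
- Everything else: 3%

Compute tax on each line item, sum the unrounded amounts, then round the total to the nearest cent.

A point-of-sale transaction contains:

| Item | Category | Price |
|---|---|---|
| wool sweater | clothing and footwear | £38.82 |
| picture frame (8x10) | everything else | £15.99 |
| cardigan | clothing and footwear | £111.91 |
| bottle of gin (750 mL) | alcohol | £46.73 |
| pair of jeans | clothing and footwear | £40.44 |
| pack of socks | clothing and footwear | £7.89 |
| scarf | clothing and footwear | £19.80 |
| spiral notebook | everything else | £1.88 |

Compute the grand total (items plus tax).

Wool sweater £38.82: clothing and footwear, under £100.00 → 0% → £0.00
Picture frame (8x10) £15.99: everything else → 3% → £0.4797
Cardigan £111.91: clothing and footwear, £100.00 or more → 9.75% → £10.911225
Bottle of gin (750 mL) £46.73: alcohol → 8% → £3.7384
Pair of jeans £40.44: clothing and footwear, under £100.00 → 0% → £0.00
Pack of socks £7.89: clothing and footwear, under £100.00 → 0% → £0.00
Scarf £19.80: clothing and footwear, under £100.00 → 0% → £0.00
Spiral notebook £1.88: everything else → 3% → £0.0564
Subtotal = £283.46; unrounded tax = £15.185725 → £15.19; total due = £298.65

£298.65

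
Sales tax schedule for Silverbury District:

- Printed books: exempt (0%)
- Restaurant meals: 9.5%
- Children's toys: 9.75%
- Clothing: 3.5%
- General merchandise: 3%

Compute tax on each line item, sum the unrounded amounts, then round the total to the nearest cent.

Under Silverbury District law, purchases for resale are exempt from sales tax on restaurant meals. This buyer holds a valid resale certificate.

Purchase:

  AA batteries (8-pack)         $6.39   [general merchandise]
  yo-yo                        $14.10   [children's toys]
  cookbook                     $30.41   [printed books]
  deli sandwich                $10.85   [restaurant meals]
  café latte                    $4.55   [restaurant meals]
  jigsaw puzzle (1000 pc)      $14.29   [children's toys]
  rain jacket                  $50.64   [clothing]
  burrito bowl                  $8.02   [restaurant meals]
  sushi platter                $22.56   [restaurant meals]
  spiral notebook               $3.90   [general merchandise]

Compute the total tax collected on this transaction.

AA batteries (8-pack) $6.39: general merchandise → 3% → $0.1917
Yo-yo $14.10: children's toys → 9.75% → $1.37475
Cookbook $30.41: printed books → 0% → $0.00
Deli sandwich $10.85: restaurant meals, buyer-exempt → 0% → $0.00
Café latte $4.55: restaurant meals, buyer-exempt → 0% → $0.00
Jigsaw puzzle (1000 pc) $14.29: children's toys → 9.75% → $1.393275
Rain jacket $50.64: clothing → 3.5% → $1.7724
Burrito bowl $8.02: restaurant meals, buyer-exempt → 0% → $0.00
Sushi platter $22.56: restaurant meals, buyer-exempt → 0% → $0.00
Spiral notebook $3.90: general merchandise → 3% → $0.117
Unrounded tax sum = $4.849125 → $4.85

$4.85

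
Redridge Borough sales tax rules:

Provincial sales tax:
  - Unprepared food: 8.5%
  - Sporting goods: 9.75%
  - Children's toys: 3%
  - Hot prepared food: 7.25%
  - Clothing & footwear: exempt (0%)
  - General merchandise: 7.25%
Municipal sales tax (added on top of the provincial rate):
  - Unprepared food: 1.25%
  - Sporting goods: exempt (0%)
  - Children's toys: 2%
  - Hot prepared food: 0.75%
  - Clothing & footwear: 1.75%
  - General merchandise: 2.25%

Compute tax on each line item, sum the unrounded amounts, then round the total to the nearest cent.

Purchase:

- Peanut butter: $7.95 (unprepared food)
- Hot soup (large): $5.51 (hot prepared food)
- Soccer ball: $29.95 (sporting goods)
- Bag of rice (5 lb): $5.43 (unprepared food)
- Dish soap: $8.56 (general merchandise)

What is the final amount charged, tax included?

$62.88

Peanut butter $7.95: unprepared food → 8.5% + 1.25% municipal = 9.75% → $0.775125
Hot soup (large) $5.51: hot prepared food → 7.25% + 0.75% municipal = 8% → $0.4408
Soccer ball $29.95: sporting goods → 9.75% + 0% municipal = 9.75% → $2.920125
Bag of rice (5 lb) $5.43: unprepared food → 8.5% + 1.25% municipal = 9.75% → $0.529425
Dish soap $8.56: general merchandise → 7.25% + 2.25% municipal = 9.5% → $0.8132
Subtotal = $57.40; unrounded tax = $5.478675 → $5.48; total due = $62.88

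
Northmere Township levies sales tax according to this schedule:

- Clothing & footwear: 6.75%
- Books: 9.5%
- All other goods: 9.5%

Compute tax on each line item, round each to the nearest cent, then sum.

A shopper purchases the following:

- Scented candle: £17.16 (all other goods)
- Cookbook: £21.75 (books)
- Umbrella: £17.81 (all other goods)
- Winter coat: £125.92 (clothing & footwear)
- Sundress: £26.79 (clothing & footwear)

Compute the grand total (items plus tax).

Scented candle £17.16: all other goods → 9.5% → £1.63
Cookbook £21.75: books → 9.5% → £2.07
Umbrella £17.81: all other goods → 9.5% → £1.69
Winter coat £125.92: clothing & footwear → 6.75% → £8.50
Sundress £26.79: clothing & footwear → 6.75% → £1.81
Subtotal = £209.43; tax = £15.70; total due = £225.13

£225.13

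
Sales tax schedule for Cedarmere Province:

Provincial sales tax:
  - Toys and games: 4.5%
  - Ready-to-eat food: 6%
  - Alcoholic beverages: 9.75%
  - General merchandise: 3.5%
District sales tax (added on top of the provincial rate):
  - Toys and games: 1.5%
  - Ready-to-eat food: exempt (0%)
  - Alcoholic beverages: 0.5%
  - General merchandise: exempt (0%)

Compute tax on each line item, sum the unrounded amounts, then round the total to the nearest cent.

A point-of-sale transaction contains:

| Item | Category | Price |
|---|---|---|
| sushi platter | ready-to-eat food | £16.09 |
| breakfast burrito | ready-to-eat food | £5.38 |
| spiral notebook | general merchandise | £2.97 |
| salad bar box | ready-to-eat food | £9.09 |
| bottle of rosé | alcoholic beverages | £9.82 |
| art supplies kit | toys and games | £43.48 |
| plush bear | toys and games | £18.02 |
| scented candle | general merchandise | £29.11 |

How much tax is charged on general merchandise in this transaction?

Spiral notebook £2.97: general merchandise → 3.5% + 0% district = 3.5% → £0.10395
Scented candle £29.11: general merchandise → 3.5% + 0% district = 3.5% → £1.01885
Tax on general merchandise: unrounded sum = £1.1228 → £1.12

£1.12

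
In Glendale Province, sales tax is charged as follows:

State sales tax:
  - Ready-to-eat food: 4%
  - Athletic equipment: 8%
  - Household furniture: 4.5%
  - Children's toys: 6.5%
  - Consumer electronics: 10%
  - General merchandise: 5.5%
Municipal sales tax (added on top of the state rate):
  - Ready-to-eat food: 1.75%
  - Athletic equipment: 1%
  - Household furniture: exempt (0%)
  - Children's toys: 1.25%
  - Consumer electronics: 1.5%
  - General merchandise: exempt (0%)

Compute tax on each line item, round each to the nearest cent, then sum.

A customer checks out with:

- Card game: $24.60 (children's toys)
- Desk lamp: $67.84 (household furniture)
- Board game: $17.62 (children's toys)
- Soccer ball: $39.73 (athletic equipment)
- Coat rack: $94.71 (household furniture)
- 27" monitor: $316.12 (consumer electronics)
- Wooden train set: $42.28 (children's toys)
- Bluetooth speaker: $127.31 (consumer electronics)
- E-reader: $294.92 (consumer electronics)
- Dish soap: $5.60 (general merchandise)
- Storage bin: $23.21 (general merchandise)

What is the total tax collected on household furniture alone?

Desk lamp $67.84: household furniture → 4.5% + 0% municipal = 4.5% → $3.05
Coat rack $94.71: household furniture → 4.5% + 0% municipal = 4.5% → $4.26
Tax on household furniture = $3.05 + $4.26 = $7.31

$7.31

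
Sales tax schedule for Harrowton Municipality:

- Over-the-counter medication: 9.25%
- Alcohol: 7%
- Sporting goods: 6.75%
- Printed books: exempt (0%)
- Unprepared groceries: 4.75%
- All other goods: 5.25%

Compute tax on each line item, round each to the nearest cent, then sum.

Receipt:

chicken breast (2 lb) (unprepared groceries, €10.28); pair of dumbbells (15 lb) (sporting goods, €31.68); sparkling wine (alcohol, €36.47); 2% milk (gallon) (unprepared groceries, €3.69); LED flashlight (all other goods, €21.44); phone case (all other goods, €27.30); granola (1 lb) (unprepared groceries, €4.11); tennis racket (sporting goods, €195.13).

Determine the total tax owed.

Chicken breast (2 lb) €10.28: unprepared groceries → 4.75% → €0.49
Pair of dumbbells (15 lb) €31.68: sporting goods → 6.75% → €2.14
Sparkling wine €36.47: alcohol → 7% → €2.55
2% milk (gallon) €3.69: unprepared groceries → 4.75% → €0.18
LED flashlight €21.44: all other goods → 5.25% → €1.13
Phone case €27.30: all other goods → 5.25% → €1.43
Granola (1 lb) €4.11: unprepared groceries → 4.75% → €0.20
Tennis racket €195.13: sporting goods → 6.75% → €13.17
Total tax = €0.49 + €2.14 + €2.55 + €0.18 + €1.13 + €1.43 + €0.20 + €13.17 = €21.29

€21.29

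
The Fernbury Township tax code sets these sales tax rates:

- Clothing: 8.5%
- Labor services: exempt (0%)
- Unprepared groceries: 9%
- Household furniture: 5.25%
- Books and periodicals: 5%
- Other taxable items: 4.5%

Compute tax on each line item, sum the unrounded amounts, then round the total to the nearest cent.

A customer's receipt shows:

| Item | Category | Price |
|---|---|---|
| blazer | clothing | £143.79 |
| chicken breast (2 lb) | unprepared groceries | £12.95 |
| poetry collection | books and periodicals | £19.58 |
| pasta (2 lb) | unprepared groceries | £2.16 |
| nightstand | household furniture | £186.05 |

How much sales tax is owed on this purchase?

Blazer £143.79: clothing → 8.5% → £12.22215
Chicken breast (2 lb) £12.95: unprepared groceries → 9% → £1.1655
Poetry collection £19.58: books and periodicals → 5% → £0.979
Pasta (2 lb) £2.16: unprepared groceries → 9% → £0.1944
Nightstand £186.05: household furniture → 5.25% → £9.767625
Unrounded tax sum = £24.328675 → £24.33

£24.33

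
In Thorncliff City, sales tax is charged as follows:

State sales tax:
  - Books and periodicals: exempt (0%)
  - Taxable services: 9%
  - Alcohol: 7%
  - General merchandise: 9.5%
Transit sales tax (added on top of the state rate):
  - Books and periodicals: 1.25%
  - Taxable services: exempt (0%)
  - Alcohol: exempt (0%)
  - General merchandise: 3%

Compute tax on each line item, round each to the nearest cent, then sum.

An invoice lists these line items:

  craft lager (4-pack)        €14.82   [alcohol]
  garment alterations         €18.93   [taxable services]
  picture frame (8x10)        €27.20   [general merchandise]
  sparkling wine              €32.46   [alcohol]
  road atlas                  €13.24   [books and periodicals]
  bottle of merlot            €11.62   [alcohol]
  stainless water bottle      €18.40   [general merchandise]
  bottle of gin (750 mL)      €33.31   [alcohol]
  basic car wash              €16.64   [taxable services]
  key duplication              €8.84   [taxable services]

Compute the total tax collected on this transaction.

€16.32

Craft lager (4-pack) €14.82: alcohol → 7% + 0% transit = 7% → €1.04
Garment alterations €18.93: taxable services → 9% + 0% transit = 9% → €1.70
Picture frame (8x10) €27.20: general merchandise → 9.5% + 3% transit = 12.5% → €3.40
Sparkling wine €32.46: alcohol → 7% + 0% transit = 7% → €2.27
Road atlas €13.24: books and periodicals → 0% + 1.25% transit = 1.25% → €0.17
Bottle of merlot €11.62: alcohol → 7% + 0% transit = 7% → €0.81
Stainless water bottle €18.40: general merchandise → 9.5% + 3% transit = 12.5% → €2.30
Bottle of gin (750 mL) €33.31: alcohol → 7% + 0% transit = 7% → €2.33
Basic car wash €16.64: taxable services → 9% + 0% transit = 9% → €1.50
Key duplication €8.84: taxable services → 9% + 0% transit = 9% → €0.80
Total tax = €1.04 + €1.70 + €3.40 + €2.27 + €0.17 + €0.81 + €2.30 + €2.33 + €1.50 + €0.80 = €16.32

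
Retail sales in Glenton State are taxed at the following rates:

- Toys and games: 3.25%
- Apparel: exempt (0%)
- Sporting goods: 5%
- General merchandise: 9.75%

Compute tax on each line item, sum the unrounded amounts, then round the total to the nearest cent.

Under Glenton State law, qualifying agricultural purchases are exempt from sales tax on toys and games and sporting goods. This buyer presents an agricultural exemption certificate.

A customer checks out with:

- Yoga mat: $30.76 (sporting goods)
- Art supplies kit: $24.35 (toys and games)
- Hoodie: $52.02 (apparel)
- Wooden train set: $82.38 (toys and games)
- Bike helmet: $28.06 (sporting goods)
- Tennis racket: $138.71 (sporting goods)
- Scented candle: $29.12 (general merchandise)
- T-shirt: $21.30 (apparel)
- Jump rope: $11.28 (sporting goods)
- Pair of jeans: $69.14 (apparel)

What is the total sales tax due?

Yoga mat $30.76: sporting goods, buyer-exempt → 0% → $0.00
Art supplies kit $24.35: toys and games, buyer-exempt → 0% → $0.00
Hoodie $52.02: apparel → 0% → $0.00
Wooden train set $82.38: toys and games, buyer-exempt → 0% → $0.00
Bike helmet $28.06: sporting goods, buyer-exempt → 0% → $0.00
Tennis racket $138.71: sporting goods, buyer-exempt → 0% → $0.00
Scented candle $29.12: general merchandise → 9.75% → $2.8392
T-shirt $21.30: apparel → 0% → $0.00
Jump rope $11.28: sporting goods, buyer-exempt → 0% → $0.00
Pair of jeans $69.14: apparel → 0% → $0.00
Unrounded tax sum = $2.8392 → $2.84

$2.84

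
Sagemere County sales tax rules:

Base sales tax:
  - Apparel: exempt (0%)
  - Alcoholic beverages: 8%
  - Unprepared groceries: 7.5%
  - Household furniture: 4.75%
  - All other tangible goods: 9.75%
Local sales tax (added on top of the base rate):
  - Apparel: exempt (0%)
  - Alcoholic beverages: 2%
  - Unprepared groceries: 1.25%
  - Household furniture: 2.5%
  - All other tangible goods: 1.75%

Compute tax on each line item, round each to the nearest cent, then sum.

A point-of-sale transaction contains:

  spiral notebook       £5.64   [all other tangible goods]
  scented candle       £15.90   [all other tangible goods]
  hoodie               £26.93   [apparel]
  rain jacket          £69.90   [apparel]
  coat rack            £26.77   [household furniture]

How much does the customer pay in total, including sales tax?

Spiral notebook £5.64: all other tangible goods → 9.75% + 1.75% local = 11.5% → £0.65
Scented candle £15.90: all other tangible goods → 9.75% + 1.75% local = 11.5% → £1.83
Hoodie £26.93: apparel → 0% + 0% local = 0% → £0.00
Rain jacket £69.90: apparel → 0% + 0% local = 0% → £0.00
Coat rack £26.77: household furniture → 4.75% + 2.5% local = 7.25% → £1.94
Subtotal = £145.14; tax = £4.42; total due = £149.56

£149.56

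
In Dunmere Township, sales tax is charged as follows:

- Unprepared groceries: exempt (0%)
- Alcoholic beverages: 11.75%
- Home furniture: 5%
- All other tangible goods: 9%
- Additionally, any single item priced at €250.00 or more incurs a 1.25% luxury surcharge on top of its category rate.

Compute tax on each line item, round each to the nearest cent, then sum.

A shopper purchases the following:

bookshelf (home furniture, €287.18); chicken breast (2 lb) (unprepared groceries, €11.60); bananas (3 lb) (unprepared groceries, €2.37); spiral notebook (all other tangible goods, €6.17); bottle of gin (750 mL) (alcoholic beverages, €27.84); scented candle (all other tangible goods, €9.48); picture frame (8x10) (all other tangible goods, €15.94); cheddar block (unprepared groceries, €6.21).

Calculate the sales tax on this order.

Bookshelf €287.18: home furniture → 5% + 1.25% surcharge = 6.25% → €17.95
Chicken breast (2 lb) €11.60: unprepared groceries → 0% → €0.00
Bananas (3 lb) €2.37: unprepared groceries → 0% → €0.00
Spiral notebook €6.17: all other tangible goods → 9% → €0.56
Bottle of gin (750 mL) €27.84: alcoholic beverages → 11.75% → €3.27
Scented candle €9.48: all other tangible goods → 9% → €0.85
Picture frame (8x10) €15.94: all other tangible goods → 9% → €1.43
Cheddar block €6.21: unprepared groceries → 0% → €0.00
Total tax = €17.95 + €0.56 + €3.27 + €0.85 + €1.43 = €24.06

€24.06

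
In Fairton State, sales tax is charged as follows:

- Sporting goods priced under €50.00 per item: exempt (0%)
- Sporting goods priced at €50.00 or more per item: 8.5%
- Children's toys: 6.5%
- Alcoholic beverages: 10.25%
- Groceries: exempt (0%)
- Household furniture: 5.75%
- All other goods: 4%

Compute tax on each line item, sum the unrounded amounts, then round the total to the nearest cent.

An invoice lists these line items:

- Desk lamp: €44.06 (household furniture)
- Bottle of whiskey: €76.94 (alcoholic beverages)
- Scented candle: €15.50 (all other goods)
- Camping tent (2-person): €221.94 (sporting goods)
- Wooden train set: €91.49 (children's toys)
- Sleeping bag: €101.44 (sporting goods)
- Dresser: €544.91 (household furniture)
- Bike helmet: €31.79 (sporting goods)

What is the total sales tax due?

Desk lamp €44.06: household furniture → 5.75% → €2.53345
Bottle of whiskey €76.94: alcoholic beverages → 10.25% → €7.88635
Scented candle €15.50: all other goods → 4% → €0.62
Camping tent (2-person) €221.94: sporting goods, €50.00 or more → 8.5% → €18.8649
Wooden train set €91.49: children's toys → 6.5% → €5.94685
Sleeping bag €101.44: sporting goods, €50.00 or more → 8.5% → €8.6224
Dresser €544.91: household furniture → 5.75% → €31.332325
Bike helmet €31.79: sporting goods, under €50.00 → 0% → €0.00
Unrounded tax sum = €75.806275 → €75.81

€75.81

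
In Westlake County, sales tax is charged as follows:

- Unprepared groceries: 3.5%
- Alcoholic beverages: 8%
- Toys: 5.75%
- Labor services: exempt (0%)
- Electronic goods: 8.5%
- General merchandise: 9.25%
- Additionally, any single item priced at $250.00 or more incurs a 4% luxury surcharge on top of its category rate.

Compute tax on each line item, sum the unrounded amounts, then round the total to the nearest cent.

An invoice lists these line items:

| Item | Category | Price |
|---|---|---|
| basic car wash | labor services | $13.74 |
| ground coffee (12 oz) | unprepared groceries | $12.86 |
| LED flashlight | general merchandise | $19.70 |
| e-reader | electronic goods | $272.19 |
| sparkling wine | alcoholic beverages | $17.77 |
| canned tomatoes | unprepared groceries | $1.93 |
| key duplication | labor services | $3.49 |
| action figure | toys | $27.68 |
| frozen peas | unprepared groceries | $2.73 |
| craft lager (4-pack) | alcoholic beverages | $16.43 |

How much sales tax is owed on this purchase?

$40.79

Basic car wash $13.74: labor services → 0% → $0.00
Ground coffee (12 oz) $12.86: unprepared groceries → 3.5% → $0.4501
LED flashlight $19.70: general merchandise → 9.25% → $1.82225
E-reader $272.19: electronic goods → 8.5% + 4% surcharge = 12.5% → $34.02375
Sparkling wine $17.77: alcoholic beverages → 8% → $1.4216
Canned tomatoes $1.93: unprepared groceries → 3.5% → $0.06755
Key duplication $3.49: labor services → 0% → $0.00
Action figure $27.68: toys → 5.75% → $1.5916
Frozen peas $2.73: unprepared groceries → 3.5% → $0.09555
Craft lager (4-pack) $16.43: alcoholic beverages → 8% → $1.3144
Unrounded tax sum = $40.7868 → $40.79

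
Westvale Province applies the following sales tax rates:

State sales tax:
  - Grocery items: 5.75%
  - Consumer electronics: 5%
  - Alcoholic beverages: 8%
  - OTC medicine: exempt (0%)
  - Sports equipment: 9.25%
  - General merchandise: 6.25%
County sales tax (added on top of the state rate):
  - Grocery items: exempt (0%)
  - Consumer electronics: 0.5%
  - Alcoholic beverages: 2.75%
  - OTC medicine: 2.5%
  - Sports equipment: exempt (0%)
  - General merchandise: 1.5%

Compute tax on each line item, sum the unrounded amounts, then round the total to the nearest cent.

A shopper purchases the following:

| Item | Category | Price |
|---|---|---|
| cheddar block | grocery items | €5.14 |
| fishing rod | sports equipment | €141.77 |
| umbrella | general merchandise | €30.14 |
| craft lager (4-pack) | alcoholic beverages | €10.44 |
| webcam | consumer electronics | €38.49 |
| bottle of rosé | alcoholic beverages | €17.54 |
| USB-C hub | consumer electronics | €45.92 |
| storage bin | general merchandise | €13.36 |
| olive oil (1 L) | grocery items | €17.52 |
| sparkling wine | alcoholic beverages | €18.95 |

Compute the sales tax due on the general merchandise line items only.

Umbrella €30.14: general merchandise → 6.25% + 1.5% county = 7.75% → €2.33585
Storage bin €13.36: general merchandise → 6.25% + 1.5% county = 7.75% → €1.0354
Tax on general merchandise: unrounded sum = €3.37125 → €3.37

€3.37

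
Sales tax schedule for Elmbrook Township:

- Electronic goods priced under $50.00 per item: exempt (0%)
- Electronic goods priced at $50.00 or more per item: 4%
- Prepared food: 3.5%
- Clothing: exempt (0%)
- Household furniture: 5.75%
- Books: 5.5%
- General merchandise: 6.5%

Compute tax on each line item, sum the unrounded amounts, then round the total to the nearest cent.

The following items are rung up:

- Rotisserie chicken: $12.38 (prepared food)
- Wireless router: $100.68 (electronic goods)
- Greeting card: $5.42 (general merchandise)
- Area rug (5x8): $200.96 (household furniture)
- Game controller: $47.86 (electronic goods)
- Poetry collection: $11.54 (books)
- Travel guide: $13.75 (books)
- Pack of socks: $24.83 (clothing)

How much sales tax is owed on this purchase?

$17.76

Rotisserie chicken $12.38: prepared food → 3.5% → $0.4333
Wireless router $100.68: electronic goods, $50.00 or more → 4% → $4.0272
Greeting card $5.42: general merchandise → 6.5% → $0.3523
Area rug (5x8) $200.96: household furniture → 5.75% → $11.5552
Game controller $47.86: electronic goods, under $50.00 → 0% → $0.00
Poetry collection $11.54: books → 5.5% → $0.6347
Travel guide $13.75: books → 5.5% → $0.75625
Pack of socks $24.83: clothing → 0% → $0.00
Unrounded tax sum = $17.75895 → $17.76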